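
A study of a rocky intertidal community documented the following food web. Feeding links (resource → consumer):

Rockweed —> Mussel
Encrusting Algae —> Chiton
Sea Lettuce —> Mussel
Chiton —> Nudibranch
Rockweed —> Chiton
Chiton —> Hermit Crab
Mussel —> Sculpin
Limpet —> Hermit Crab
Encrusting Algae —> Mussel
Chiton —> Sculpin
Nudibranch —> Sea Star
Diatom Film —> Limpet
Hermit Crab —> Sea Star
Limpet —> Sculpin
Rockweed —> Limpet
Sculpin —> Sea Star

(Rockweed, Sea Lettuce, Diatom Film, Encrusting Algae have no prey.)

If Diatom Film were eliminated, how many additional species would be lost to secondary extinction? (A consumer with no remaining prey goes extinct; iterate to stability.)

0

Remove Diatom Film.
Every predator of it retains at least one other prey: Limpet still has Rockweed.
No consumer loses all prey, so no secondary extinctions occur.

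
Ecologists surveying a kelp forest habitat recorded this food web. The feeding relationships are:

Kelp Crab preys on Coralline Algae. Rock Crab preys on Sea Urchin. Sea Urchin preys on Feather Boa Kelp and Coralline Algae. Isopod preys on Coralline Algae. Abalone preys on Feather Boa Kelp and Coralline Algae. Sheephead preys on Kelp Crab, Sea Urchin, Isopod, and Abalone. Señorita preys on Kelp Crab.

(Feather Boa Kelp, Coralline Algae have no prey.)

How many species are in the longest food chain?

3 species

One longest chain: Coralline Algae → Kelp Crab → Señorita.
It has 3 species and 2 links.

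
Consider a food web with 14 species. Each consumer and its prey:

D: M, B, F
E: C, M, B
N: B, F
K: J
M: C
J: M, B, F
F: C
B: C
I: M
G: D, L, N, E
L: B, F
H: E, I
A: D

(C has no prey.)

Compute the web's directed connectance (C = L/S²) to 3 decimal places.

C = 0.128

The web has S = 14 species and L = 25 feeding links.
C = L / S² = 25 / 196 = 0.1276 ≈ 0.128.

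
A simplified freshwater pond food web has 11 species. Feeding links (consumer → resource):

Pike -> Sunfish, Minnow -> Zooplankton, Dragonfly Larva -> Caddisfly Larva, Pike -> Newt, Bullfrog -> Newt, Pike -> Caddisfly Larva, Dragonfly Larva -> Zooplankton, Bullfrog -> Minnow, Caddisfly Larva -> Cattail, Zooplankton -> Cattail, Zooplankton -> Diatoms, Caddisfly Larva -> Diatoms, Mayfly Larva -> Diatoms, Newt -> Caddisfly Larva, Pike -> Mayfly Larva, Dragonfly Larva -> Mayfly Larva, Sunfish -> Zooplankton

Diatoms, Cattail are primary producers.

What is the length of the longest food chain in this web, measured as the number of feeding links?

One longest chain: Diatoms → Caddisfly Larva → Newt → Pike.
It has 4 species and 3 links.

3 links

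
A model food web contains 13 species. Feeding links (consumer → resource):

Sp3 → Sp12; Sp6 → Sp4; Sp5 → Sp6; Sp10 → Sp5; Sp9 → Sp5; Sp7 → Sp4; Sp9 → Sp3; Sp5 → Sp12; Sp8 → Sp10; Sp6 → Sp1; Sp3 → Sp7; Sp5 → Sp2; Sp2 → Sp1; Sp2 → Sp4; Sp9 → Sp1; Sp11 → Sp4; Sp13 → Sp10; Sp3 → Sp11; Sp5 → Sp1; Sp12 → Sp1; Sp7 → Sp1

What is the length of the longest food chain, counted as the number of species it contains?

5 species

One longest chain: Sp4 → Sp6 → Sp5 → Sp10 → Sp13.
It has 5 species and 4 links.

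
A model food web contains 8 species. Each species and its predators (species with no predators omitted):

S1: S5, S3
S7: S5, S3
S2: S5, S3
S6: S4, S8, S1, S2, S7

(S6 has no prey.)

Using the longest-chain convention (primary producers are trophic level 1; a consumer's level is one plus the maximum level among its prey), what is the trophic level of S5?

S6 is a producer → level 1.
S1 eats S6 → level 2.
S5 eats S1 (level 2); other prey at levels: S2 2, S7 2 → level 3.

Trophic level 3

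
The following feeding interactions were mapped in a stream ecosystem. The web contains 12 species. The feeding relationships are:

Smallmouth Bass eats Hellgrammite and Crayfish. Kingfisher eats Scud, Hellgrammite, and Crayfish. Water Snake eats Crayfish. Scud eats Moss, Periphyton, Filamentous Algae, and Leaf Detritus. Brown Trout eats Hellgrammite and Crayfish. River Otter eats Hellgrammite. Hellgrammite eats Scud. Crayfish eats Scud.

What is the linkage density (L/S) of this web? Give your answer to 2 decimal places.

L/S = 1.25

There are L = 15 links among S = 12 species.
L/S = 15/12 = 1.2500 ≈ 1.25.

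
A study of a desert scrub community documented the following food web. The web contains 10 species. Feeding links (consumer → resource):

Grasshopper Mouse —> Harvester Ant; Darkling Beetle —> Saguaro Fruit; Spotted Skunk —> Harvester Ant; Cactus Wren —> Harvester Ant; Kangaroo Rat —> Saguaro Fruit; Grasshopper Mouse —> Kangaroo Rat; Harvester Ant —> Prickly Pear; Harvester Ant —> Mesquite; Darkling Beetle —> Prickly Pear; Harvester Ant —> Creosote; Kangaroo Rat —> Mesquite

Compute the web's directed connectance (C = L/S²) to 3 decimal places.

The web has S = 10 species and L = 11 feeding links.
C = L / S² = 11 / 100 = 0.1100 ≈ 0.110.

C = 0.110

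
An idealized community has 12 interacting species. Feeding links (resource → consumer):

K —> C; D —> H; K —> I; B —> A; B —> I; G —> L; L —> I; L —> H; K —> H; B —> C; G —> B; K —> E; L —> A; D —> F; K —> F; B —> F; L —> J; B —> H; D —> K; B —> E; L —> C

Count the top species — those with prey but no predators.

Top species (has prey, but nothing eats it): H, E, C, F, I, J, A.
Count: 7.

7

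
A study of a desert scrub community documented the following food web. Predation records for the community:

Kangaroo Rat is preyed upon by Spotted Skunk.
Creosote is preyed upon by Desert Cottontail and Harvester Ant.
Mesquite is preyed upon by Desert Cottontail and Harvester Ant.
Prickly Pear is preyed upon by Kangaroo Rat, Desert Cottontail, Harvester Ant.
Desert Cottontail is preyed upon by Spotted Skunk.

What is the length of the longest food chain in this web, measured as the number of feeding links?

2 links

One longest chain: Prickly Pear → Desert Cottontail → Spotted Skunk.
It has 3 species and 2 links.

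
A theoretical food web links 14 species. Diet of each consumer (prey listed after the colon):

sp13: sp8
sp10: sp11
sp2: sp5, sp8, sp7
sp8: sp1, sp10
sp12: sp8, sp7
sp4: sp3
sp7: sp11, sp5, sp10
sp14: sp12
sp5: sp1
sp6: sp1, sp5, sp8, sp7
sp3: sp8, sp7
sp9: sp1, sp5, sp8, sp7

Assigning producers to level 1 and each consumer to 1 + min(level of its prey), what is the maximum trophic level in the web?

4

Producers (level 1): sp1, sp11.
Following each consumer down to its lowest-level prey: sp1 → sp8 → sp3 → sp4 (levels 1 through 4).
All prey of sp4 (sp3 3) are at level 3 or above, so sp4 is at level 1 + 3 = 4.
Every consumer has at least one prey at level 3 or below, so none exceeds level 4.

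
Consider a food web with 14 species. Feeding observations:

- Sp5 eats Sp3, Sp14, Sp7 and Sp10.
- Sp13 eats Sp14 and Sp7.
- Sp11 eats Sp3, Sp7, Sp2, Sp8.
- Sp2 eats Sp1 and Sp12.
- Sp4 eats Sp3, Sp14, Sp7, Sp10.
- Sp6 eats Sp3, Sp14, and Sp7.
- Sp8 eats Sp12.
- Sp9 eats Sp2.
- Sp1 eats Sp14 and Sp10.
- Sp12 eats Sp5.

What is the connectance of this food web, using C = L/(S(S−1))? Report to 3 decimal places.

C = 0.132

The web has S = 14 species and L = 24 feeding links.
C = L / (S(S−1)) = 24 / 182 = 0.1319 ≈ 0.132.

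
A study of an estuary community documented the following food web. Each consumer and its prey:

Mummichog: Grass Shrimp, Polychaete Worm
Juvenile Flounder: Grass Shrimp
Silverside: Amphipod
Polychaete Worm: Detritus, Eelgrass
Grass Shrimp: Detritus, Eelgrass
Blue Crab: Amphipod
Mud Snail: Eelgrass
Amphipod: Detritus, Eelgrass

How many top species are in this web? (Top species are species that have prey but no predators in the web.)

5

Top species (has prey, but nothing eats it): Mud Snail, Blue Crab, Juvenile Flounder, Silverside, Mummichog.
Count: 5.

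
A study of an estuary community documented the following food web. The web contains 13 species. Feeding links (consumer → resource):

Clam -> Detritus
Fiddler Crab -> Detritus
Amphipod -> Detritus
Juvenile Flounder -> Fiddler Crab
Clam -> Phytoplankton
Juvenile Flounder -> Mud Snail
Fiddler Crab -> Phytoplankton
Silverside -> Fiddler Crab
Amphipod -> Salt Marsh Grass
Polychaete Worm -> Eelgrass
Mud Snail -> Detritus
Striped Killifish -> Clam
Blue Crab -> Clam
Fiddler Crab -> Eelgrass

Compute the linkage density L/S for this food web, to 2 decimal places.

L/S = 1.08

There are L = 14 links among S = 13 species.
L/S = 14/13 = 1.0769 ≈ 1.08.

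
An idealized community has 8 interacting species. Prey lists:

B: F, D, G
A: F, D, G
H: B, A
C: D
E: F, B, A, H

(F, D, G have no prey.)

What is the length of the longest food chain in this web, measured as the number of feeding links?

One longest chain: F → B → H → E.
It has 4 species and 3 links.

3 links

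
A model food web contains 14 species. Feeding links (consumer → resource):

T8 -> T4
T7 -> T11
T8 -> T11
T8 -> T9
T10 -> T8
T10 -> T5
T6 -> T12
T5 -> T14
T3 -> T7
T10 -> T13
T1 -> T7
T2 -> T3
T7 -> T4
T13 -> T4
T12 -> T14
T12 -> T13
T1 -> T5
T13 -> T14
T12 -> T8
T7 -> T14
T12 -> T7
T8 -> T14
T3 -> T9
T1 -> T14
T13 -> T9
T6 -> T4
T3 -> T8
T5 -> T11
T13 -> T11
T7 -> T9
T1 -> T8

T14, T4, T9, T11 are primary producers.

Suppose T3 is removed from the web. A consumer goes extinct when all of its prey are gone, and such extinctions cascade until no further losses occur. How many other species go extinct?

1

Remove T3.
Round 1: T2 (all prey gone) → extinct.
No further losses. Total secondary extinctions: 1.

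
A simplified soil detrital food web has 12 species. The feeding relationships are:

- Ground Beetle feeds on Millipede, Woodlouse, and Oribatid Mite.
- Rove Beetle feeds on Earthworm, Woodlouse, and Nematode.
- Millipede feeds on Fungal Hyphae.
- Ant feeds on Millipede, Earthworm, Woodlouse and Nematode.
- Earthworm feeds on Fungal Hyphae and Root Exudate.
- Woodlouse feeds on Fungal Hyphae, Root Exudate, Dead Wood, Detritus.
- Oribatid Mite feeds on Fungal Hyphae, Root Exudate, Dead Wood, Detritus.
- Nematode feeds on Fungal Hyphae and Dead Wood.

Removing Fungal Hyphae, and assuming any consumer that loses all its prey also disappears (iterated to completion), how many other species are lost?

Remove Fungal Hyphae.
Round 1: Millipede (all prey gone) → extinct.
No further losses. Total secondary extinctions: 1.

1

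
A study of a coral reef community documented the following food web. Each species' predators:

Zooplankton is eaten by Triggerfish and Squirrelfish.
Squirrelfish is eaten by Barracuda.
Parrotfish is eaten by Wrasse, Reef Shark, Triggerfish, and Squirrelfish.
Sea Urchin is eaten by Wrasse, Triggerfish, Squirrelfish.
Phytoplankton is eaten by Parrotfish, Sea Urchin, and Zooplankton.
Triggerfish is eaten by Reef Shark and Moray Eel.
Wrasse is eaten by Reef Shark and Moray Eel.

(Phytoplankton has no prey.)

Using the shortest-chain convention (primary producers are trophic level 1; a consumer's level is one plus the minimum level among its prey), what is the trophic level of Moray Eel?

Trophic level 4

Phytoplankton is a producer → level 1.
Parrotfish eats Phytoplankton → level 2.
Wrasse eats Parrotfish → level 3.
Moray Eel eats Wrasse → level 4.
No prey of Moray Eel is below level 3, so 4 is the minimum.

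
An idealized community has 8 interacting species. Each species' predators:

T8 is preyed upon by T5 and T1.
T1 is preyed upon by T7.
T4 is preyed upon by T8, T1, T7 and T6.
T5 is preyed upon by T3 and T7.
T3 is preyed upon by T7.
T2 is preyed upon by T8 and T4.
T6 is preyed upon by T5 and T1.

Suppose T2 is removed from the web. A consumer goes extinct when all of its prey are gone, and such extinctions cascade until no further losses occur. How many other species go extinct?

Remove T2.
Round 1: T4 (all prey gone) → extinct.
Round 2: T8 (all prey gone), T6 (all prey gone) → extinct.
Round 3: T5 (all prey gone), T1 (all prey gone) → extinct.
Round 4: T3 (all prey gone) → extinct.
Round 5: T7 (all prey gone) → extinct.
No further losses. Total secondary extinctions: 7.

7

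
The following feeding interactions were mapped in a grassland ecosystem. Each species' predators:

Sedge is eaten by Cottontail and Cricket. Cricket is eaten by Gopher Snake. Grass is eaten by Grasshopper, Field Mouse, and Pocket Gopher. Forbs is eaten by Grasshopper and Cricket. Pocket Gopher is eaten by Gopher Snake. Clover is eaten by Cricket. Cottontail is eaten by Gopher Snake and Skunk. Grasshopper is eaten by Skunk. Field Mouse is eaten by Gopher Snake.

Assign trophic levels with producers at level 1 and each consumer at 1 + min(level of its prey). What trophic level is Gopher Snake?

Grass is a producer → level 1.
Field Mouse eats Grass → level 2.
Gopher Snake eats Field Mouse → level 3.
No prey of Gopher Snake is below level 2, so 3 is the minimum.

Trophic level 3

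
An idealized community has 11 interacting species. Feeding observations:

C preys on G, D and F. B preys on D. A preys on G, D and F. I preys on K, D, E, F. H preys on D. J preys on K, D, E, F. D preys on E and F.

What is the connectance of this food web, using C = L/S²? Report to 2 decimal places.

C = 0.15

The web has S = 11 species and L = 18 feeding links.
C = L / S² = 18 / 121 = 0.1488 ≈ 0.15.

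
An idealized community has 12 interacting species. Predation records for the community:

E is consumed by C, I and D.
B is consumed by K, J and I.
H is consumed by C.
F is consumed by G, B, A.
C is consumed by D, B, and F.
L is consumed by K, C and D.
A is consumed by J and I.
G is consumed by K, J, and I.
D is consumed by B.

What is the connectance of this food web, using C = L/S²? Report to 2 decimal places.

The web has S = 12 species and L = 22 feeding links.
C = L / S² = 22 / 144 = 0.1528 ≈ 0.15.

C = 0.15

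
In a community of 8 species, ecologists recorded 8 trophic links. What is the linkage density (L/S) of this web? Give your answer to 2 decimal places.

L/S = 1.00

There are L = 8 links among S = 8 species.
L/S = 8/8 = 1.0000 ≈ 1.00.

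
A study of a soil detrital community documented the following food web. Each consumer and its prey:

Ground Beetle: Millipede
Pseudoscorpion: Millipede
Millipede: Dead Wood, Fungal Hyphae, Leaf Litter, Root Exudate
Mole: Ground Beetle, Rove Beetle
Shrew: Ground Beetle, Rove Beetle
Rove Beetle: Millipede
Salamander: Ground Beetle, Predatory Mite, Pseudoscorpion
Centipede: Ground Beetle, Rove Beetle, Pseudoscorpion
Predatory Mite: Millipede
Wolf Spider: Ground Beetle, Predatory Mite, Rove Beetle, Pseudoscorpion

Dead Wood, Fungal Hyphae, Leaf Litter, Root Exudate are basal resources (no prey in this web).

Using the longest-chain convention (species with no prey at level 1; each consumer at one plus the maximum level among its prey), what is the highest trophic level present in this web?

Basal resources (level 1): Dead Wood, Fungal Hyphae, Leaf Litter, Root Exudate.
Dead Wood → Millipede → Ground Beetle → Shrew gives Shrew level 4.
No species has a prey at level 4, so no species reaches level 5.

4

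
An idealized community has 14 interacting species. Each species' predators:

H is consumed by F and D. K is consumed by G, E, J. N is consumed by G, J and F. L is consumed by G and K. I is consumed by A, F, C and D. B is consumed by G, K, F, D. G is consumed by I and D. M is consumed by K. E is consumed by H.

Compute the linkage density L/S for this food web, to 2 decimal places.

There are L = 22 links among S = 14 species.
L/S = 22/14 = 1.5714 ≈ 1.57.

L/S = 1.57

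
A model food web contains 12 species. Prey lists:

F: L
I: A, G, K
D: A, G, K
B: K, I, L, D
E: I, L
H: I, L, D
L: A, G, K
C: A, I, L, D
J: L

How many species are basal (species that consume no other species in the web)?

3

Basal species (no prey listed): A, G, K.
Count: 3.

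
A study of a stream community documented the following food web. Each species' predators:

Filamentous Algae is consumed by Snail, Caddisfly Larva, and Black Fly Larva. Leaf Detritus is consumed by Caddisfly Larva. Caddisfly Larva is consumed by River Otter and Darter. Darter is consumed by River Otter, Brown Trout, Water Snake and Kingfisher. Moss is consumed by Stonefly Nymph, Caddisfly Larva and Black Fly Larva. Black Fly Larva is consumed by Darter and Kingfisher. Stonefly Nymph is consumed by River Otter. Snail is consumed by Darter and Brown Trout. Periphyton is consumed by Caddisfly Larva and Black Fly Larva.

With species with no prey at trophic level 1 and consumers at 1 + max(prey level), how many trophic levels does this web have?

Basal resources (level 1): Filamentous Algae, Moss, Periphyton, Leaf Detritus.
Filamentous Algae → Caddisfly Larva → Darter → Brown Trout gives Brown Trout level 4.
No species has a prey at level 4, so no species reaches level 5.

4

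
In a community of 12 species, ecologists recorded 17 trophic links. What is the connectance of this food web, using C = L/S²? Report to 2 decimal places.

C = 0.12

The web has S = 12 species and L = 17 feeding links.
C = L / S² = 17 / 144 = 0.1181 ≈ 0.12.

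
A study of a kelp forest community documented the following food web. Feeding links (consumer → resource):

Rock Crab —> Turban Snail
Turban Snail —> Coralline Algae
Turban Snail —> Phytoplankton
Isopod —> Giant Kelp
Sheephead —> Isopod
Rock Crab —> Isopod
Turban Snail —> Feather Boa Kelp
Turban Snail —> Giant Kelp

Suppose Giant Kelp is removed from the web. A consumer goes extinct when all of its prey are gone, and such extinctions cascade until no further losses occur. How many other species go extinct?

2

Remove Giant Kelp.
Round 1: Isopod (all prey gone) → extinct.
Round 2: Sheephead (all prey gone) → extinct.
No further losses. Total secondary extinctions: 2.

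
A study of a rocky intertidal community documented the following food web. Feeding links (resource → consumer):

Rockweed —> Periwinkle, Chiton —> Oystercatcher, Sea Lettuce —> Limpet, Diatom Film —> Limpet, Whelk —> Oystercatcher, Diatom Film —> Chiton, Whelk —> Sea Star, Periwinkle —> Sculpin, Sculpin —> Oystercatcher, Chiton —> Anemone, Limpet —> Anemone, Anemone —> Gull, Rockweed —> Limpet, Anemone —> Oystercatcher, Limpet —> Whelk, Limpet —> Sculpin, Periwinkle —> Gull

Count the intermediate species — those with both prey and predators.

6

Intermediate species (has both prey and predators): Periwinkle, Limpet, Chiton, Sculpin, Whelk, Anemone.
Count: 6.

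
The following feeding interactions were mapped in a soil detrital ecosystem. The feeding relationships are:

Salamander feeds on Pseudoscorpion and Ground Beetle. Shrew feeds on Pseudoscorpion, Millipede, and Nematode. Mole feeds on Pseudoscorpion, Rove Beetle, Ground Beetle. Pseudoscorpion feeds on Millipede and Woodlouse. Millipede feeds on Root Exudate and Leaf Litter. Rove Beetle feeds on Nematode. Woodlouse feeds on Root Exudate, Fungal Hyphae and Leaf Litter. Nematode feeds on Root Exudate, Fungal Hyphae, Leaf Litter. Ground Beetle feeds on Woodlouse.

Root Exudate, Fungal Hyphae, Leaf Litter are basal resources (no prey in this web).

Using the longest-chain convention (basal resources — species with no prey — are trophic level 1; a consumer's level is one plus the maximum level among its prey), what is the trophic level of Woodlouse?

Root Exudate has no prey (basal) → level 1.
Woodlouse eats Root Exudate (level 1); other prey at levels: Fungal Hyphae 1, Leaf Litter 1 → level 2.

Trophic level 2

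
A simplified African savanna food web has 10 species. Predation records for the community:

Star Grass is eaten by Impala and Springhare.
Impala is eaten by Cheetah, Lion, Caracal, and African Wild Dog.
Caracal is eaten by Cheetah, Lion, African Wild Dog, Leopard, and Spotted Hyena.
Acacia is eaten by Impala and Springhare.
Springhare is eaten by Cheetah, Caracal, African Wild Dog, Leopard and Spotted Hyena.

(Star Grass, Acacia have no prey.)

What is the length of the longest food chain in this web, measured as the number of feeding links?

One longest chain: Star Grass → Springhare → Caracal → Cheetah.
It has 4 species and 3 links.

3 links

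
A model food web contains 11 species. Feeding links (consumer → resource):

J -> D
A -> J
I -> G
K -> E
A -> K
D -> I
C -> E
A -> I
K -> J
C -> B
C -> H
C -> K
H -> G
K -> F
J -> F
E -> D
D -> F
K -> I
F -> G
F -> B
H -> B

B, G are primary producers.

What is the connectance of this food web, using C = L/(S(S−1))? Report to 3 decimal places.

The web has S = 11 species and L = 21 feeding links.
C = L / (S(S−1)) = 21 / 110 = 0.1909 ≈ 0.191.

C = 0.191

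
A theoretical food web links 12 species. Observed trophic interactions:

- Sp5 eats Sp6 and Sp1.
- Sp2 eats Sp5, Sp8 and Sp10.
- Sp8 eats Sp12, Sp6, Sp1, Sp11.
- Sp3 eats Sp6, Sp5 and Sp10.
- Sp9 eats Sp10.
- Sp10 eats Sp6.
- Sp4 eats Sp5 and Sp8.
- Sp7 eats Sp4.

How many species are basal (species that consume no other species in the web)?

4

Basal species (no prey listed): Sp11, Sp12, Sp1, Sp6.
Count: 4.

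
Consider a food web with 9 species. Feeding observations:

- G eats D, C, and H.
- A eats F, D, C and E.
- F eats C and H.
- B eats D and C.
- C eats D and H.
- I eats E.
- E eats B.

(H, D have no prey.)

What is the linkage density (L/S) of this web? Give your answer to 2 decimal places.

L/S = 1.67

There are L = 15 links among S = 9 species.
L/S = 15/9 = 1.6667 ≈ 1.67.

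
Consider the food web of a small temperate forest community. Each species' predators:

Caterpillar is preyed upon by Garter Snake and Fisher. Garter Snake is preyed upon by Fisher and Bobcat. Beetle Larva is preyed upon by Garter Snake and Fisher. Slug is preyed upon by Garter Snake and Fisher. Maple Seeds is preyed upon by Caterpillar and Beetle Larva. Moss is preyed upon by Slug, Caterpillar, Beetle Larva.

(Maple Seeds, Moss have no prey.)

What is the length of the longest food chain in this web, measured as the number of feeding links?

One longest chain: Maple Seeds → Caterpillar → Garter Snake → Fisher.
It has 4 species and 3 links.

3 links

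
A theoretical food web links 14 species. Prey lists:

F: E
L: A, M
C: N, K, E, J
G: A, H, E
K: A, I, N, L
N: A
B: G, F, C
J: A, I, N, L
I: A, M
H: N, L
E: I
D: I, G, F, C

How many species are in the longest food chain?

One longest chain: A → N → H → G → D.
It has 5 species and 4 links.

5 species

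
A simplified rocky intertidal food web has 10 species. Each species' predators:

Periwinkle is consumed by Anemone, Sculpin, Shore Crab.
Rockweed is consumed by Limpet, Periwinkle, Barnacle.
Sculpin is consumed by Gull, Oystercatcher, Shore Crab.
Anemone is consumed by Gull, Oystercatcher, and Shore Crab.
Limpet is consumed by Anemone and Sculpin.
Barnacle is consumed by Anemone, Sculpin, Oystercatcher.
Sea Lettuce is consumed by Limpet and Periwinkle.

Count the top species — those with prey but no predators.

3

Top species (has prey, but nothing eats it): Gull, Shore Crab, Oystercatcher.
Count: 3.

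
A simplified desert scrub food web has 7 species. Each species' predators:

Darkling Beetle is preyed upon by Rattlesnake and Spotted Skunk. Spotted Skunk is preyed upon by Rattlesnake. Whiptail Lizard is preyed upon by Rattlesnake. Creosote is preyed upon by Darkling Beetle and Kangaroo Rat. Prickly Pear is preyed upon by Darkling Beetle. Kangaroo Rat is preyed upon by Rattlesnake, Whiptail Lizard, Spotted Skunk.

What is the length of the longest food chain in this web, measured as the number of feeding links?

One longest chain: Creosote → Darkling Beetle → Spotted Skunk → Rattlesnake.
It has 4 species and 3 links.

3 links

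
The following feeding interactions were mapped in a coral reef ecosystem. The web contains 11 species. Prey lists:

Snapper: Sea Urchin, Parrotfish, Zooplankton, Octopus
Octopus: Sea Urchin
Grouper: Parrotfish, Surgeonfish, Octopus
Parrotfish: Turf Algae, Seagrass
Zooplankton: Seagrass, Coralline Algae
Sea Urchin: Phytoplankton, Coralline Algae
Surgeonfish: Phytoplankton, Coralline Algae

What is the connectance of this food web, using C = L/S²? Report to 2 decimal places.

The web has S = 11 species and L = 16 feeding links.
C = L / S² = 16 / 121 = 0.1322 ≈ 0.13.

C = 0.13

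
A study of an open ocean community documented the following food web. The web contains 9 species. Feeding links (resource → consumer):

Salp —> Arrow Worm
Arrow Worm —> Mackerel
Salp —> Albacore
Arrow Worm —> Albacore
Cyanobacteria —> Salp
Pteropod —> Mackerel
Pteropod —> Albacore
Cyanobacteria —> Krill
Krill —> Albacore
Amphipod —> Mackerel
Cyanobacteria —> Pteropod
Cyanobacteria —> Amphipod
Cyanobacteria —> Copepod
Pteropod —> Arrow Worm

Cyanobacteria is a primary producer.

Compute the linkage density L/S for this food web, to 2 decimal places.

L/S = 1.56

There are L = 14 links among S = 9 species.
L/S = 14/9 = 1.5556 ≈ 1.56.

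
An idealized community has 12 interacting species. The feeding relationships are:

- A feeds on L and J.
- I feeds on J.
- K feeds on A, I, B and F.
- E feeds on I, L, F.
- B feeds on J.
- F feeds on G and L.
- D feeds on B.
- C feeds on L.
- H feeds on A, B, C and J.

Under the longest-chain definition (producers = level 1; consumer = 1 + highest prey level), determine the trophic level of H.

L is a producer → level 1.
C eats L → level 2.
H eats C (level 2); other prey at levels: J 1, A 2, B 2 → level 3.

Trophic level 3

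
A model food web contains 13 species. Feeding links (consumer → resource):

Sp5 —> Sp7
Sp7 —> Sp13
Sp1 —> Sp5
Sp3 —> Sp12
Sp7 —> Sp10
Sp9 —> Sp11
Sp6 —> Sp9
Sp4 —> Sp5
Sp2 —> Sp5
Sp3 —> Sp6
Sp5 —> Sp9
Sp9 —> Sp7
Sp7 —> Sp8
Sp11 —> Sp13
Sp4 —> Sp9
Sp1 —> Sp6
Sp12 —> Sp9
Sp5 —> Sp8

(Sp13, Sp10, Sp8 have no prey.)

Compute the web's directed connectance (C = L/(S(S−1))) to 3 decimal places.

C = 0.115

The web has S = 13 species and L = 18 feeding links.
C = L / (S(S−1)) = 18 / 156 = 0.1154 ≈ 0.115.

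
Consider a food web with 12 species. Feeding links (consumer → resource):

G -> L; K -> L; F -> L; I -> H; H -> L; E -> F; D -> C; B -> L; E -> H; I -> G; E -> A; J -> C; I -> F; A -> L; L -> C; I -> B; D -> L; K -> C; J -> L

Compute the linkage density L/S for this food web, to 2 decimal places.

L/S = 1.58

There are L = 19 links among S = 12 species.
L/S = 19/12 = 1.5833 ≈ 1.58.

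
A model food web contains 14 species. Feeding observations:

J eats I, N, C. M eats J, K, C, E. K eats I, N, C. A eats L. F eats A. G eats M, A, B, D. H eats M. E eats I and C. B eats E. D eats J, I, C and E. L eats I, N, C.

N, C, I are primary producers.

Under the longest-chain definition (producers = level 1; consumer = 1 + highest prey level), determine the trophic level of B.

C is a producer → level 1.
E eats C (level 1); other prey at levels: I 1 → level 2.
B eats E → level 3.

Trophic level 3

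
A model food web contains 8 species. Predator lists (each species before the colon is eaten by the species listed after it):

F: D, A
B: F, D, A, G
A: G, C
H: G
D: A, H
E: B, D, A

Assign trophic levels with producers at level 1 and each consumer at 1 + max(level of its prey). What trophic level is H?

E is a producer → level 1.
B eats E → level 2.
F eats B → level 3.
D eats F (level 3); other prey at levels: E 1, B 2 → level 4.
H eats D → level 5.

Trophic level 5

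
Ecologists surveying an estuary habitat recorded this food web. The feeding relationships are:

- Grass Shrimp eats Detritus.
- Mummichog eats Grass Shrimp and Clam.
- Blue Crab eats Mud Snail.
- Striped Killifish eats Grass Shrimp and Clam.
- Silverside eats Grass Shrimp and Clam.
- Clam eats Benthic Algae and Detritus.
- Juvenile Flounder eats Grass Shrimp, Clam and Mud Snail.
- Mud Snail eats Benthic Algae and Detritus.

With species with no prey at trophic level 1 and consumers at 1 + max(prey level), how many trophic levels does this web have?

Basal resources (level 1): Benthic Algae, Detritus.
Detritus → Grass Shrimp → Mummichog gives Mummichog level 3.
No species has a prey at level 3, so no species reaches level 4.

3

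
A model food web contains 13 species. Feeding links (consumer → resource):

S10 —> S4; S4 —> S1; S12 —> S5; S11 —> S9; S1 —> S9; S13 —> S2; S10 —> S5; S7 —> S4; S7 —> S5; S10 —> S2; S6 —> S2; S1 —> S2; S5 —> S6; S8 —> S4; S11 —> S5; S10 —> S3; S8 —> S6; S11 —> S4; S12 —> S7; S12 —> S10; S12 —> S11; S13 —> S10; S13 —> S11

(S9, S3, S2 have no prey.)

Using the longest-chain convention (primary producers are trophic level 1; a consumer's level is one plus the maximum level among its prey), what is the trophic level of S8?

S9 is a producer → level 1.
S1 eats S9 (level 1); other prey at levels: S2 1 → level 2.
S4 eats S1 → level 3.
S8 eats S4 (level 3); other prey at levels: S6 2 → level 4.

Trophic level 4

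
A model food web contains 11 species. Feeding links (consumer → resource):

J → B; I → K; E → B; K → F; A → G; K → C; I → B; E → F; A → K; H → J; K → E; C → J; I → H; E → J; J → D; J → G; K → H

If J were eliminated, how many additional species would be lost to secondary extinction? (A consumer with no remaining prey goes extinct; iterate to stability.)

Remove J.
Round 1: C (all prey gone), H (all prey gone) → extinct.
No further losses. Total secondary extinctions: 2.

2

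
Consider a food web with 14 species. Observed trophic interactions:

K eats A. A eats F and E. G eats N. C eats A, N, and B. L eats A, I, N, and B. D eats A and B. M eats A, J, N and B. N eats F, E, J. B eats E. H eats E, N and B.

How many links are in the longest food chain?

2 links

One longest chain: F → N → G.
It has 3 species and 2 links.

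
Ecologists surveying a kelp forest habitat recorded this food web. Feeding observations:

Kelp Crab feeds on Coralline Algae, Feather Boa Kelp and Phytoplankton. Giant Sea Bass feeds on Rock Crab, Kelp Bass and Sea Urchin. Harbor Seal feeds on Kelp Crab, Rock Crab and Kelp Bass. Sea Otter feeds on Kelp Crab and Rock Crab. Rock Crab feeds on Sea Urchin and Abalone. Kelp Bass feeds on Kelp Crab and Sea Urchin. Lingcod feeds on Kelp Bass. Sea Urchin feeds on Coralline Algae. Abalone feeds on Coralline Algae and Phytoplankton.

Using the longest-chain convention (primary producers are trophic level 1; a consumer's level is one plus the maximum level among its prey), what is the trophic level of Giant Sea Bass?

Phytoplankton is a producer → level 1.
Kelp Crab eats Phytoplankton (level 1); other prey at levels: Coralline Algae 1, Feather Boa Kelp 1 → level 2.
Kelp Bass eats Kelp Crab (level 2); other prey at levels: Sea Urchin 2 → level 3.
Giant Sea Bass eats Kelp Bass (level 3); other prey at levels: Sea Urchin 2, Rock Crab 3 → level 4.

Trophic level 4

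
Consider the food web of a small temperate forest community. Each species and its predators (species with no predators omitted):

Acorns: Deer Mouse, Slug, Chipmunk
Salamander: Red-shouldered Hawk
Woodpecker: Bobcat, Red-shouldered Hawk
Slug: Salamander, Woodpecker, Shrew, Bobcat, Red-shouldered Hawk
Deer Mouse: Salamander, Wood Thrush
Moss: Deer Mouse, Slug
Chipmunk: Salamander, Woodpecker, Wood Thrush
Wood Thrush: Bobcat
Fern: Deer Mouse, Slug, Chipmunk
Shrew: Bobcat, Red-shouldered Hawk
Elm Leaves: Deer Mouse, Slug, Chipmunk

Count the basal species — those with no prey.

4

Basal species (no prey listed): Moss, Fern, Elm Leaves, Acorns.
Count: 4.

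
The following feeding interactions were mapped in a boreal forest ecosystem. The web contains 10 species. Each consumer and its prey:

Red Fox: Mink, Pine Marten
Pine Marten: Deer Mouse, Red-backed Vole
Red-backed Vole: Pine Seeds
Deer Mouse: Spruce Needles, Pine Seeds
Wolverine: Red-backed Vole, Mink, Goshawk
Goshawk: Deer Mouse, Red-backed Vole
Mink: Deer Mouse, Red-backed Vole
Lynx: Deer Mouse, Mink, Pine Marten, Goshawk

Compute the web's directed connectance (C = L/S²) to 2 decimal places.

The web has S = 10 species and L = 18 feeding links.
C = L / S² = 18 / 100 = 0.1800 ≈ 0.18.

C = 0.18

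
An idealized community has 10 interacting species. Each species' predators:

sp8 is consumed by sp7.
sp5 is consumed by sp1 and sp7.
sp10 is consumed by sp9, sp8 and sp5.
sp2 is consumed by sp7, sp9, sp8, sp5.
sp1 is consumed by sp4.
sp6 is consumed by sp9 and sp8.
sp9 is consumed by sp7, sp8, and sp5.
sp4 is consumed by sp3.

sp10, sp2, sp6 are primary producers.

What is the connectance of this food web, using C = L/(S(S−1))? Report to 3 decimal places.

The web has S = 10 species and L = 17 feeding links.
C = L / (S(S−1)) = 17 / 90 = 0.1889 ≈ 0.189.

C = 0.189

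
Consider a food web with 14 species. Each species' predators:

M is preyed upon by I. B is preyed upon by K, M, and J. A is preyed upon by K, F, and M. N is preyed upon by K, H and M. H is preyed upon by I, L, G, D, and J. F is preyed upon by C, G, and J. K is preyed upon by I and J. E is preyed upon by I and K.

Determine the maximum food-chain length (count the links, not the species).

2 links

One longest chain: N → H → I.
It has 3 species and 2 links.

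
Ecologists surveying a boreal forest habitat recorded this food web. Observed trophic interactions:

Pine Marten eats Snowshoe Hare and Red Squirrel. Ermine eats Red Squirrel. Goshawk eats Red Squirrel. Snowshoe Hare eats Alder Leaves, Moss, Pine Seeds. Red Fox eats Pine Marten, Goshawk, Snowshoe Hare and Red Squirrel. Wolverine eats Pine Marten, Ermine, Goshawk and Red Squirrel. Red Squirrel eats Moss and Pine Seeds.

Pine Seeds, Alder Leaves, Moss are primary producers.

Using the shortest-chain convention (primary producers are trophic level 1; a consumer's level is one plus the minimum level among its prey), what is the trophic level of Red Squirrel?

Pine Seeds is a producer → level 1.
Red Squirrel eats Pine Seeds → level 2.

Trophic level 2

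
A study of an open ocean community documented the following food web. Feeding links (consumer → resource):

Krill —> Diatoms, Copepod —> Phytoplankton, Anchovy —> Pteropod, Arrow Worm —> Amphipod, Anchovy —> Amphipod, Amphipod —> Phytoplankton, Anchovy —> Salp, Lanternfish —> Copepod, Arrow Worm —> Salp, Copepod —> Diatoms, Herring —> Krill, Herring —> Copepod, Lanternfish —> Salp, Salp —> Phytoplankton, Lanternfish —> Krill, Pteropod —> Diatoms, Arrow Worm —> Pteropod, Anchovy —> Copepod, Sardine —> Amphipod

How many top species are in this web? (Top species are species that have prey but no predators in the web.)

5

Top species (has prey, but nothing eats it): Sardine, Arrow Worm, Herring, Lanternfish, Anchovy.
Count: 5.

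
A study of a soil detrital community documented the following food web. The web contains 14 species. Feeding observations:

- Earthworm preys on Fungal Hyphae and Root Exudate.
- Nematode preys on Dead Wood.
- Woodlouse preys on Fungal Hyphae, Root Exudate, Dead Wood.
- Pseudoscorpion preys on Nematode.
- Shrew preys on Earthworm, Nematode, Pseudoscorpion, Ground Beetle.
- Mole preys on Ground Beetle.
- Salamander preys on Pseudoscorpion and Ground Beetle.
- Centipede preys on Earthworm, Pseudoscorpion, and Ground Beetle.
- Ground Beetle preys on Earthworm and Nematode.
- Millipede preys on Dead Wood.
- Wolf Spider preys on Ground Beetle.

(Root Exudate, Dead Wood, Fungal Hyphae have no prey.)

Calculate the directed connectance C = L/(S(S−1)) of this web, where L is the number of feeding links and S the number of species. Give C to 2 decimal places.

C = 0.12

The web has S = 14 species and L = 21 feeding links.
C = L / (S(S−1)) = 21 / 182 = 0.1154 ≈ 0.12.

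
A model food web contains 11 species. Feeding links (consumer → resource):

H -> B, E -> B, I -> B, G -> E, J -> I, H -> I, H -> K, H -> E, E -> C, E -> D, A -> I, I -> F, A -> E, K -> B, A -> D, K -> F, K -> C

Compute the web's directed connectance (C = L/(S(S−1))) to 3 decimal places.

C = 0.155

The web has S = 11 species and L = 17 feeding links.
C = L / (S(S−1)) = 17 / 110 = 0.1545 ≈ 0.155.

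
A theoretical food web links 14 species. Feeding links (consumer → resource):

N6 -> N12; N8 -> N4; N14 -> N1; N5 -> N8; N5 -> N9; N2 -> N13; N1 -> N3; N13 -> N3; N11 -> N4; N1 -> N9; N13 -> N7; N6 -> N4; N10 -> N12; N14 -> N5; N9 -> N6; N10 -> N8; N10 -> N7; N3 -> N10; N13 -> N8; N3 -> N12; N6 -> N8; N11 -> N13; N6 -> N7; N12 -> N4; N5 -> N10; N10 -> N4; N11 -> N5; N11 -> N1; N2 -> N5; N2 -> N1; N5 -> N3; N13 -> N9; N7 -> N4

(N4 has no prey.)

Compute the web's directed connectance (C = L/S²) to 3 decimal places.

C = 0.168

The web has S = 14 species and L = 33 feeding links.
C = L / S² = 33 / 196 = 0.1684 ≈ 0.168.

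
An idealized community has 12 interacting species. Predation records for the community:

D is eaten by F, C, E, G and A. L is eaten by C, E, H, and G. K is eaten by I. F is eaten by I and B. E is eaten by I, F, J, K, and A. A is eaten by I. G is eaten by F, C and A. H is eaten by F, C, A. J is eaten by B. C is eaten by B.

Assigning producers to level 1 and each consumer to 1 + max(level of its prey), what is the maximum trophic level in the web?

4

Producers (level 1): L, D.
L → G → F → B gives B level 4.
No species has a prey at level 4, so no species reaches level 5.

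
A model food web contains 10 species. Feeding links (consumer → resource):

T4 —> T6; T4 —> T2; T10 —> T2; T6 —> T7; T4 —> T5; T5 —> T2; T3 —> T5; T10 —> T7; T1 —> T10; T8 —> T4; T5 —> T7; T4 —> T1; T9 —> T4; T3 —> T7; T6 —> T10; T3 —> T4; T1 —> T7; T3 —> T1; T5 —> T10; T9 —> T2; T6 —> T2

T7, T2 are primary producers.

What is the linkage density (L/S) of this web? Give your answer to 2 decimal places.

L/S = 2.10

There are L = 21 links among S = 10 species.
L/S = 21/10 = 2.1000 ≈ 2.10.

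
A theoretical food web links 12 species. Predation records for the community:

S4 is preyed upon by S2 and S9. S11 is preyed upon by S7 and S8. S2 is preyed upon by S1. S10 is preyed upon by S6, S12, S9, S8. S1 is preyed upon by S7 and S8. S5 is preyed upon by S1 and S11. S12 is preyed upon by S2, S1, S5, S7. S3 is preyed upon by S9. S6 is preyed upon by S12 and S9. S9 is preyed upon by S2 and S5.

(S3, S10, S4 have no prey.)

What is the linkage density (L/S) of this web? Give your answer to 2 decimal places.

L/S = 1.83

There are L = 22 links among S = 12 species.
L/S = 22/12 = 1.8333 ≈ 1.83.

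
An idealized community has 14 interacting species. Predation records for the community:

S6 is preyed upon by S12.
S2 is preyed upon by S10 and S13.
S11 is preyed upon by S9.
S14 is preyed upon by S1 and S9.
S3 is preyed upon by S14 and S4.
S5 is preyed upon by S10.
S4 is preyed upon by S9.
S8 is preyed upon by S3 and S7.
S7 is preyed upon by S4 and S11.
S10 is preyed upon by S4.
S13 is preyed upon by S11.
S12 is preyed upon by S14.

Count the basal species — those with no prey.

4

Basal species (no prey listed): S5, S2, S6, S8.
Count: 4.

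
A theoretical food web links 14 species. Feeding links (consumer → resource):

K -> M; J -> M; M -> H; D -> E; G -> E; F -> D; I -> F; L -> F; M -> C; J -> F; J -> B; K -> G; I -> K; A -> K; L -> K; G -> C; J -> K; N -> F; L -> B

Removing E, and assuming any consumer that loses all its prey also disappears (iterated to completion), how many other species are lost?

Remove E.
Round 1: D (all prey gone) → extinct.
Round 2: F (all prey gone) → extinct.
Round 3: N (all prey gone) → extinct.
No further losses. Total secondary extinctions: 3.

3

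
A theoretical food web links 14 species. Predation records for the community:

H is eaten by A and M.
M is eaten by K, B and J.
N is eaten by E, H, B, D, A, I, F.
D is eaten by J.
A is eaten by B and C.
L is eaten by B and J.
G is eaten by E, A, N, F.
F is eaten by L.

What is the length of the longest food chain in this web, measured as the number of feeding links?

4 links

One longest chain: G → N → H → A → C.
It has 5 species and 4 links.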